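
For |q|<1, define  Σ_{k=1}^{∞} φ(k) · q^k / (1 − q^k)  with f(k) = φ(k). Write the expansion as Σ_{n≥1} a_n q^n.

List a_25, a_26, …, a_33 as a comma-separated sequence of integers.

d|25:{1,5,25}  Σφ=1+4+20=25
n=26: 26·1 13·2 2·13 1·26  φ→[12+12+1+1]=26
[q^27] φ(27)=18,φ(9)=6,φ(3)=2,φ(1)=1 ⇒ 27
q^28  k|28↦φ(k): 1:1 2:1 4:2 7:6 14:6 28:12  a_28=28
q^29  k|29↦φ(k): 29:28 1:1  a_29=29
d|30:{30,15,10,6,5,3,2,1}  Σφ=8+8+4+2+4+2+1+1=30
n=31: 1·31 31·1  φ→[1+30]=31
q^32  k|32↦φ(k): 32:16 16:8 8:4 4:2 2:1 1:1  a_32=32
d|33:{1,3,11,33}  Σφ=1+2+10+20=33

25, 26, 27, 28, 29, 30, 31, 32, 33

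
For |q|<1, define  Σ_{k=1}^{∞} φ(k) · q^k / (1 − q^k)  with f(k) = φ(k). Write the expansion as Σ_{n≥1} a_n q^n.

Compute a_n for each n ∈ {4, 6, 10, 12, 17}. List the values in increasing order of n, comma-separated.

n=4: 1·4 2·2 4·1  φ→[1+1+2]=4
[q^6] φ(1)=1,φ(2)=1,φ(3)=2,φ(6)=2 ⇒ 6
[q^10] φ(1)=1,φ(2)=1,φ(5)=4,φ(10)=4 ⇒ 10
d|12:{12,6,4,3,2,1}  Σφ=4+2+2+2+1+1=12
q^17  k|17↦φ(k): 1:1 17:16  a_17=17

4, 6, 10, 12, 17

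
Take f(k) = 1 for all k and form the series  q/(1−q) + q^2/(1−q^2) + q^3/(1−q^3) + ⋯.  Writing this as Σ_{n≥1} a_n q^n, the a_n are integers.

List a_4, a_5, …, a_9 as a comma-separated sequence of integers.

3, 2, 4, 2, 4, 3

[q^4] f(1)=1,f(2)=1,f(4)=1 ⇒ 3
n=5: 1·5 5·1  f→[1+1]=2
n=6: 1·6 2·3 3·2 6·1  f→[1+1+1+1]=4
q^7  k|7↦f(k): 7:1 1:1  a_7=2
[q^8] f(8)=1,f(4)=1,f(2)=1,f(1)=1 ⇒ 4
q^9  k|9↦f(k): 1:1 3:1 9:1  a_9=3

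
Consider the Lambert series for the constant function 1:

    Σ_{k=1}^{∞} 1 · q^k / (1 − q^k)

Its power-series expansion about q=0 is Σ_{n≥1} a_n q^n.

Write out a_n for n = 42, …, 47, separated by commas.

8, 2, 6, 6, 4, 2

q^42  k|42↦f(k): 42:1 21:1 14:1 7:1 6:1 3:1 2:1 1:1  a_42=8
n=43: 43·1 1·43  f→[1+1]=2
d|44:{44,22,11,4,2,1}  Σf=1+1+1+1+1+1=6
n=45: 45·1 15·3 9·5 5·9 3·15 1·45  f→[1+1+1+1+1+1]=6
[q^46] f(1)=1,f(2)=1,f(23)=1,f(46)=1 ⇒ 4
d|47:{47,1}  Σf=1+1=2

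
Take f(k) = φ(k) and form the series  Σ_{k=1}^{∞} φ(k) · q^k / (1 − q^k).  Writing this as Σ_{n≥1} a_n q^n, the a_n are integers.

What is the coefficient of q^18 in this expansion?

d|18:{1,2,3,6,9,18}  Σφ=1+1+2+2+6+6=18

a_18 = 18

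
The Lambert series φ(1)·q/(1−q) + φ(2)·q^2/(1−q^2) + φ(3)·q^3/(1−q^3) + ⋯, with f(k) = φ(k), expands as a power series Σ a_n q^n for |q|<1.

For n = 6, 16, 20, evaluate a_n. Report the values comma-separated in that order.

n=6: 6·1 3·2 2·3 1·6  φ→[2+2+1+1]=6
q^16  k|16↦φ(k): 1:1 2:1 4:2 8:4 16:8  a_16=16
q^20  k|20↦φ(k): 1:1 2:1 4:2 5:4 10:4 20:8  a_20=20

6, 16, 20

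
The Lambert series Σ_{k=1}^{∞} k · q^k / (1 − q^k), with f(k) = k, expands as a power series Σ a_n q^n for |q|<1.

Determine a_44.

q^44  k|44↦f(k): 1:1 2:2 4:4 11:11 22:22 44:44  a_44=84

a_44 = 84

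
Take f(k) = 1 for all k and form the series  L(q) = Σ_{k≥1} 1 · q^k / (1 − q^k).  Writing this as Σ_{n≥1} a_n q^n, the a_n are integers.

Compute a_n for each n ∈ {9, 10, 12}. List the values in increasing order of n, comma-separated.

3, 4, 6

d|9:{1,3,9}  Σf=1+1+1=3
d|10:{10,5,2,1}  Σf=1+1+1+1=4
q^12  k|12↦f(k): 1:1 2:1 3:1 4:1 6:1 12:1  a_12=6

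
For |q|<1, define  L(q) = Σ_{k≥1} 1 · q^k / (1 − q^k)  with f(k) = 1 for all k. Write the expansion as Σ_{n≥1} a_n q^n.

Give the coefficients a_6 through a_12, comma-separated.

n=6: 1·6 2·3 3·2 6·1  f→[1+1+1+1]=4
d|7:{7,1}  Σf=1+1=2
[q^8] f(8)=1,f(4)=1,f(2)=1,f(1)=1 ⇒ 4
q^9  k|9↦f(k): 9:1 3:1 1:1  a_9=3
q^10  k|10↦f(k): 1:1 2:1 5:1 10:1  a_10=4
d|11:{1,11}  Σf=1+1=2
n=12: 1·12 2·6 3·4 4·3 6·2 12·1  f→[1+1+1+1+1+1]=6

4, 2, 4, 3, 4, 2, 6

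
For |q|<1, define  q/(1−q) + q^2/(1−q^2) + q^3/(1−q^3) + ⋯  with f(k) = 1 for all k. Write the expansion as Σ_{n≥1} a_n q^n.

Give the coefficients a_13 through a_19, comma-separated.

n=13: 13·1 1·13  f→[1+1]=2
q^14  k|14↦f(k): 14:1 7:1 2:1 1:1  a_14=4
n=15: 1·15 3·5 5·3 15·1  f→[1+1+1+1]=4
n=16: 1·16 2·8 4·4 8·2 16·1  f→[1+1+1+1+1]=5
n=17: 17·1 1·17  f→[1+1]=2
q^18  k|18↦f(k): 18:1 9:1 6:1 3:1 2:1 1:1  a_18=6
[q^19] f(19)=1,f(1)=1 ⇒ 2

2, 4, 4, 5, 2, 6, 2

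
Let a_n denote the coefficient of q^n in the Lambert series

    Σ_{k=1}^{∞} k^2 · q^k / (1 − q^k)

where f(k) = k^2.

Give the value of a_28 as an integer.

q^28  k|28↦f(k): 28:784 14:196 7:49 4:16 2:4 1:1  a_28=1050

a_28 = 1050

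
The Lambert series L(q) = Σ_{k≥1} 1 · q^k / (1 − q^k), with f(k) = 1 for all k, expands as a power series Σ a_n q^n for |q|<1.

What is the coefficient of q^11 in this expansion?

d|11:{11,1}  Σf=1+1=2

a_11 = 2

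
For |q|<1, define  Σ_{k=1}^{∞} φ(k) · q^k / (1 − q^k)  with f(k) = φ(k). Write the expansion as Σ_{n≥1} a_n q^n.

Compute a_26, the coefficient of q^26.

q^26  k|26↦φ(k): 1:1 2:1 13:12 26:12  a_26=26

a_26 = 26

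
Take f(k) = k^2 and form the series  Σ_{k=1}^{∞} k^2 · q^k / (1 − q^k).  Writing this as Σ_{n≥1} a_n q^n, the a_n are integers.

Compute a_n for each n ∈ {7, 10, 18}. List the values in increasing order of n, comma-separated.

50, 130, 455

d|7:{7,1}  Σf=49+1=50
d|10:{1,2,5,10}  Σf=1+4+25+100=130
q^18  k|18↦f(k): 1:1 2:4 3:9 6:36 9:81 18:324  a_18=455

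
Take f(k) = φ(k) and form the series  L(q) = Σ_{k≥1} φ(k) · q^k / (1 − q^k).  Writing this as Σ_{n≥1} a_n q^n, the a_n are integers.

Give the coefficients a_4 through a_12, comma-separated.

q^4  k|4↦φ(k): 4:2 2:1 1:1  a_4=4
d|5:{5,1}  Σφ=4+1=5
d|6:{1,2,3,6}  Σφ=1+1+2+2=6
[q^7] φ(1)=1,φ(7)=6 ⇒ 7
n=8: 8·1 4·2 2·4 1·8  φ→[4+2+1+1]=8
n=9: 1·9 3·3 9·1  φ→[1+2+6]=9
n=10: 1·10 2·5 5·2 10·1  φ→[1+1+4+4]=10
d|11:{1,11}  Σφ=1+10=11
d|12:{12,6,4,3,2,1}  Σφ=4+2+2+2+1+1=12

4, 5, 6, 7, 8, 9, 10, 11, 12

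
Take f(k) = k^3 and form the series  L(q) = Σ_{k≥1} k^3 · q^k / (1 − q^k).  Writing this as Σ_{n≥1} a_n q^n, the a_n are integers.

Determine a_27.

d|27:{27,9,3,1}  Σf=19683+729+27+1=20440

a_27 = 20440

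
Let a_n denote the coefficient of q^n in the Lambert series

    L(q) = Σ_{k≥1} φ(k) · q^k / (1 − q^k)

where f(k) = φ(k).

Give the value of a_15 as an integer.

q^15  k|15↦φ(k): 1:1 3:2 5:4 15:8  a_15=15

a_15 = 15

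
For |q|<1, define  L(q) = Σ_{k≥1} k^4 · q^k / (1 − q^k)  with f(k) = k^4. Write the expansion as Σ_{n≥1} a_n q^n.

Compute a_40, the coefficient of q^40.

n=40: 1·40 2·20 4·10 5·8 8·5 10·4 20·2 40·1  f→[1+16+256+625+4096+10000+160000+2560000]=2734994

a_40 = 2734994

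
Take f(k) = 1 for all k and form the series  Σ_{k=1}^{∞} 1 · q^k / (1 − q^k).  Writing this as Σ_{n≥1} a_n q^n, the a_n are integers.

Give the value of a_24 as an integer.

n=24: 24·1 12·2 8·3 6·4 4·6 3·8 2·12 1·24  f→[1+1+1+1+1+1+1+1]=8

a_24 = 8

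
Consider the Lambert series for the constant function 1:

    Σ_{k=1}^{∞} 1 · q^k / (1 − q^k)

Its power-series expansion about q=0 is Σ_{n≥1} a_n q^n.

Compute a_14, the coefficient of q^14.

[q^14] f(1)=1,f(2)=1,f(7)=1,f(14)=1 ⇒ 4

a_14 = 4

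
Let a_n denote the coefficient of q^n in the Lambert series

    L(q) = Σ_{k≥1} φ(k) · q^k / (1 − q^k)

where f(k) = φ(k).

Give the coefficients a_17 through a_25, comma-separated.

d|17:{1,17}  Σφ=1+16=17
[q^18] φ(18)=6,φ(9)=6,φ(6)=2,φ(3)=2,φ(2)=1,φ(1)=1 ⇒ 18
q^19  k|19↦φ(k): 19:18 1:1  a_19=19
n=20: 1·20 2·10 4·5 5·4 10·2 20·1  φ→[1+1+2+4+4+8]=20
q^21  k|21↦φ(k): 1:1 3:2 7:6 21:12  a_21=21
q^22  k|22↦φ(k): 1:1 2:1 11:10 22:10  a_22=22
d|23:{1,23}  Σφ=1+22=23
[q^24] φ(24)=8,φ(12)=4,φ(8)=4,φ(6)=2,φ(4)=2,φ(3)=2,φ(2)=1,φ(1)=1 ⇒ 24
d|25:{25,5,1}  Σφ=20+4+1=25

17, 18, 19, 20, 21, 22, 23, 24, 25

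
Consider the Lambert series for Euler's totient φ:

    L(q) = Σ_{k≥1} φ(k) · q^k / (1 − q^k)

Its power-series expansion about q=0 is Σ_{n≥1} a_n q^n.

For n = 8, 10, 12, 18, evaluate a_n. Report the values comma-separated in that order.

n=8: 8·1 4·2 2·4 1·8  φ→[4+2+1+1]=8
[q^10] φ(1)=1,φ(2)=1,φ(5)=4,φ(10)=4 ⇒ 10
[q^12] φ(1)=1,φ(2)=1,φ(3)=2,φ(4)=2,φ(6)=2,φ(12)=4 ⇒ 12
[q^18] φ(18)=6,φ(9)=6,φ(6)=2,φ(3)=2,φ(2)=1,φ(1)=1 ⇒ 18

8, 10, 12, 18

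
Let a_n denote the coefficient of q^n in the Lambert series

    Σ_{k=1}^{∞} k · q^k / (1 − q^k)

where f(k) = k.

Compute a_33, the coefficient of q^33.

a_33 = 48

[q^33] f(33)=33,f(11)=11,f(3)=3,f(1)=1 ⇒ 48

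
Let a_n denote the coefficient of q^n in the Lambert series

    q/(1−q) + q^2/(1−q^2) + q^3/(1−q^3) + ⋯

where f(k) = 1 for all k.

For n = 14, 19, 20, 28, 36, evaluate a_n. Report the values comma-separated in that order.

4, 2, 6, 6, 9

n=14: 14·1 7·2 2·7 1·14  f→[1+1+1+1]=4
n=19: 1·19 19·1  f→[1+1]=2
[q^20] f(20)=1,f(10)=1,f(5)=1,f(4)=1,f(2)=1,f(1)=1 ⇒ 6
[q^28] f(1)=1,f(2)=1,f(4)=1,f(7)=1,f(14)=1,f(28)=1 ⇒ 6
n=36: 1·36 2·18 3·12 4·9 6·6 9·4 12·3 18·2 36·1  f→[1+1+1+1+1+1+1+1+1]=9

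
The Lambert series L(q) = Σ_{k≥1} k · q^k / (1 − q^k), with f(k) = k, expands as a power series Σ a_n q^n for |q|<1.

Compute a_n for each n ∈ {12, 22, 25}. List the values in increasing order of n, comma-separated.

28, 36, 31

q^12  k|12↦f(k): 12:12 6:6 4:4 3:3 2:2 1:1  a_12=28
n=22: 1·22 2·11 11·2 22·1  f→[1+2+11+22]=36
d|25:{1,5,25}  Σf=1+5+25=31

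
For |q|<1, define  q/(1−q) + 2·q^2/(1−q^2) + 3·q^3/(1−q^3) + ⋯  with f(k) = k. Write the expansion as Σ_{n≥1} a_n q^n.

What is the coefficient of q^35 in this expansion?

a_35 = 48

n=35: 1·35 5·7 7·5 35·1  f→[1+5+7+35]=48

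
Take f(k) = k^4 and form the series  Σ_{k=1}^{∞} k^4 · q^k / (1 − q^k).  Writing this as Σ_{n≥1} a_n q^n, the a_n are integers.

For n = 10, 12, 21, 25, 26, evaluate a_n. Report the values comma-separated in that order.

n=10: 1·10 2·5 5·2 10·1  f→[1+16+625+10000]=10642
n=12: 1·12 2·6 3·4 4·3 6·2 12·1  f→[1+16+81+256+1296+20736]=22386
d|21:{1,3,7,21}  Σf=1+81+2401+194481=196964
d|25:{1,5,25}  Σf=1+625+390625=391251
n=26: 1·26 2·13 13·2 26·1  f→[1+16+28561+456976]=485554

10642, 22386, 196964, 391251, 485554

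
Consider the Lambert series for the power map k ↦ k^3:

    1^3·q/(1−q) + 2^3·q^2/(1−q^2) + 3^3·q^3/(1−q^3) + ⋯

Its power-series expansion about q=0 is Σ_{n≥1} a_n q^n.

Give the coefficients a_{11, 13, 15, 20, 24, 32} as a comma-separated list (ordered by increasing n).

d|11:{11,1}  Σf=1331+1=1332
[q^13] f(1)=1,f(13)=2197 ⇒ 2198
q^15  k|15↦f(k): 1:1 3:27 5:125 15:3375  a_15=3528
[q^20] f(20)=8000,f(10)=1000,f(5)=125,f(4)=64,f(2)=8,f(1)=1 ⇒ 9198
[q^24] f(1)=1,f(2)=8,f(3)=27,f(4)=64,f(6)=216,f(8)=512,f(12)=1728,f(24)=13824 ⇒ 16380
d|32:{1,2,4,8,16,32}  Σf=1+8+64+512+4096+32768=37449

1332, 2198, 3528, 9198, 16380, 37449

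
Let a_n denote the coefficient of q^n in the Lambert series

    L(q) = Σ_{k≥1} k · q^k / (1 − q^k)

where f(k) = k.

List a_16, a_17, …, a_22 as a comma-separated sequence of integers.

[q^16] f(1)=1,f(2)=2,f(4)=4,f(8)=8,f(16)=16 ⇒ 31
q^17  k|17↦f(k): 1:1 17:17  a_17=18
n=18: 1·18 2·9 3·6 6·3 9·2 18·1  f→[1+2+3+6+9+18]=39
d|19:{19,1}  Σf=19+1=20
q^20  k|20↦f(k): 1:1 2:2 4:4 5:5 10:10 20:20  a_20=42
n=21: 1·21 3·7 7·3 21·1  f→[1+3+7+21]=32
q^22  k|22↦f(k): 22:22 11:11 2:2 1:1  a_22=36

31, 18, 39, 20, 42, 32, 36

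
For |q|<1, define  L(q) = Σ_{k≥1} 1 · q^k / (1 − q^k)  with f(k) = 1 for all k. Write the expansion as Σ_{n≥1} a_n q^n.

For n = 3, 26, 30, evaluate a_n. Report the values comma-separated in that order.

2, 4, 8

n=3: 3·1 1·3  f→[1+1]=2
q^26  k|26↦f(k): 26:1 13:1 2:1 1:1  a_26=4
n=30: 30·1 15·2 10·3 6·5 5·6 3·10 2·15 1·30  f→[1+1+1+1+1+1+1+1]=8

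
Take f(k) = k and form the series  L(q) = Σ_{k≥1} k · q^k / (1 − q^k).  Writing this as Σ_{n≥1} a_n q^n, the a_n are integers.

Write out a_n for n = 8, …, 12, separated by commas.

15, 13, 18, 12, 28

d|8:{8,4,2,1}  Σf=8+4+2+1=15
[q^9] f(9)=9,f(3)=3,f(1)=1 ⇒ 13
d|10:{1,2,5,10}  Σf=1+2+5+10=18
n=11: 11·1 1·11  f→[11+1]=12
[q^12] f(1)=1,f(2)=2,f(3)=3,f(4)=4,f(6)=6,f(12)=12 ⇒ 28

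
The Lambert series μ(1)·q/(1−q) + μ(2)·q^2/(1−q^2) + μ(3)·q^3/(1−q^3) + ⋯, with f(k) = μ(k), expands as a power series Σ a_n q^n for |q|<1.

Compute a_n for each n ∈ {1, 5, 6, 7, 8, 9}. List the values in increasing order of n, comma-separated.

d|1:{1}  Σμ=1=1
[q^5] μ(1)=1,μ(5)=-1 ⇒ 0
d|6:{1,2,3,6}  Σμ=1+(-1)+(-1)+1=0
d|7:{1,7}  Σμ=1+(-1)=0
[q^8] μ(8)=0,μ(4)=0,μ(2)=-1,μ(1)=1 ⇒ 0
n=9: 1·9 3·3 9·1  μ→[1+(-1)+0]=0

1, 0, 0, 0, 0, 0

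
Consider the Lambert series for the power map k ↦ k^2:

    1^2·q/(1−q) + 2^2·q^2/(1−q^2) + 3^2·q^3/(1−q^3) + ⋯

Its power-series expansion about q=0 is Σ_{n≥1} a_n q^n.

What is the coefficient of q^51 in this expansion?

a_51 = 2900

q^51  k|51↦f(k): 1:1 3:9 17:289 51:2601  a_51=2900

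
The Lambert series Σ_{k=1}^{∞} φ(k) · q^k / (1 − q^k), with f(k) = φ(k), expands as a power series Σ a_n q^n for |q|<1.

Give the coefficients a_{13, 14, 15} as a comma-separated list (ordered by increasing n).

q^13  k|13↦φ(k): 13:12 1:1  a_13=13
d|14:{1,2,7,14}  Σφ=1+1+6+6=14
n=15: 1·15 3·5 5·3 15·1  φ→[1+2+4+8]=15

13, 14, 15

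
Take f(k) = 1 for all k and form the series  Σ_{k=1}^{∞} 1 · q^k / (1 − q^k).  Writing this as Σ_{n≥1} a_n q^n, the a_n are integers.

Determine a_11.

a_11 = 2

d|11:{11,1}  Σf=1+1=2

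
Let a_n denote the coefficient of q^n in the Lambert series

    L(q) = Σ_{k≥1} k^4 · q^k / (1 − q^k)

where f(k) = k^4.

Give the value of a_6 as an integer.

a_6 = 1394

n=6: 6·1 3·2 2·3 1·6  f→[1296+81+16+1]=1394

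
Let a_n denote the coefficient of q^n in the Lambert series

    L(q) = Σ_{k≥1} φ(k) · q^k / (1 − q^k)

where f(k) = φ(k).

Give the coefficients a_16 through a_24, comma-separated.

d|16:{16,8,4,2,1}  Σφ=8+4+2+1+1=16
q^17  k|17↦φ(k): 1:1 17:16  a_17=17
d|18:{18,9,6,3,2,1}  Σφ=6+6+2+2+1+1=18
[q^19] φ(1)=1,φ(19)=18 ⇒ 19
q^20  k|20↦φ(k): 1:1 2:1 4:2 5:4 10:4 20:8  a_20=20
[q^21] φ(1)=1,φ(3)=2,φ(7)=6,φ(21)=12 ⇒ 21
q^22  k|22↦φ(k): 1:1 2:1 11:10 22:10  a_22=22
d|23:{1,23}  Σφ=1+22=23
[q^24] φ(24)=8,φ(12)=4,φ(8)=4,φ(6)=2,φ(4)=2,φ(3)=2,φ(2)=1,φ(1)=1 ⇒ 24

16, 17, 18, 19, 20, 21, 22, 23, 24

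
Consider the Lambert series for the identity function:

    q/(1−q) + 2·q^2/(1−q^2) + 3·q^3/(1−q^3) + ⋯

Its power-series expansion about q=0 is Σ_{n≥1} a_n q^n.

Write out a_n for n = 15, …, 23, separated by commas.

24, 31, 18, 39, 20, 42, 32, 36, 24

d|15:{15,5,3,1}  Σf=15+5+3+1=24
[q^16] f(16)=16,f(8)=8,f(4)=4,f(2)=2,f(1)=1 ⇒ 31
q^17  k|17↦f(k): 1:1 17:17  a_17=18
[q^18] f(18)=18,f(9)=9,f(6)=6,f(3)=3,f(2)=2,f(1)=1 ⇒ 39
q^19  k|19↦f(k): 1:1 19:19  a_19=20
[q^20] f(20)=20,f(10)=10,f(5)=5,f(4)=4,f(2)=2,f(1)=1 ⇒ 42
q^21  k|21↦f(k): 1:1 3:3 7:7 21:21  a_21=32
q^22  k|22↦f(k): 1:1 2:2 11:11 22:22  a_22=36
d|23:{23,1}  Σf=23+1=24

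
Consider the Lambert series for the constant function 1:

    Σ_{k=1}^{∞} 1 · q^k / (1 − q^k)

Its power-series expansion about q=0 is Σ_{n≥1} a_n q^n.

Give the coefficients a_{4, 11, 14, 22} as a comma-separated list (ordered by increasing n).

3, 2, 4, 4

[q^4] f(1)=1,f(2)=1,f(4)=1 ⇒ 3
q^11  k|11↦f(k): 11:1 1:1  a_11=2
[q^14] f(1)=1,f(2)=1,f(7)=1,f(14)=1 ⇒ 4
n=22: 1·22 2·11 11·2 22·1  f→[1+1+1+1]=4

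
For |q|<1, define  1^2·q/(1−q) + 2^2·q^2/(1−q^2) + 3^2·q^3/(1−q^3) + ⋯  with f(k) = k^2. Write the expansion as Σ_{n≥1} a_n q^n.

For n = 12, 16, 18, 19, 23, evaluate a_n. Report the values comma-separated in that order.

210, 341, 455, 362, 530

q^12  k|12↦f(k): 1:1 2:4 3:9 4:16 6:36 12:144  a_12=210
[q^16] f(1)=1,f(2)=4,f(4)=16,f(8)=64,f(16)=256 ⇒ 341
[q^18] f(18)=324,f(9)=81,f(6)=36,f(3)=9,f(2)=4,f(1)=1 ⇒ 455
q^19  k|19↦f(k): 1:1 19:361  a_19=362
n=23: 23·1 1·23  f→[529+1]=530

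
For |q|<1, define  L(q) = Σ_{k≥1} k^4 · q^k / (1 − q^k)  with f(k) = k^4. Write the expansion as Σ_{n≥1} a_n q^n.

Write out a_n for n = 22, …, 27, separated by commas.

d|22:{1,2,11,22}  Σf=1+16+14641+234256=248914
n=23: 1·23 23·1  f→[1+279841]=279842
[q^24] f(1)=1,f(2)=16,f(3)=81,f(4)=256,f(6)=1296,f(8)=4096,f(12)=20736,f(24)=331776 ⇒ 358258
q^25  k|25↦f(k): 1:1 5:625 25:390625  a_25=391251
d|26:{26,13,2,1}  Σf=456976+28561+16+1=485554
q^27  k|27↦f(k): 1:1 3:81 9:6561 27:531441  a_27=538084

248914, 279842, 358258, 391251, 485554, 538084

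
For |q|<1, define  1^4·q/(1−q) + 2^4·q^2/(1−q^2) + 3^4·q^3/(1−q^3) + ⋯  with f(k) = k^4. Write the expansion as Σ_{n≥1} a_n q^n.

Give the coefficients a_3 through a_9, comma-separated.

q^3  k|3↦f(k): 3:81 1:1  a_3=82
d|4:{1,2,4}  Σf=1+16+256=273
d|5:{5,1}  Σf=625+1=626
d|6:{6,3,2,1}  Σf=1296+81+16+1=1394
[q^7] f(7)=2401,f(1)=1 ⇒ 2402
n=8: 8·1 4·2 2·4 1·8  f→[4096+256+16+1]=4369
q^9  k|9↦f(k): 9:6561 3:81 1:1  a_9=6643

82, 273, 626, 1394, 2402, 4369, 6643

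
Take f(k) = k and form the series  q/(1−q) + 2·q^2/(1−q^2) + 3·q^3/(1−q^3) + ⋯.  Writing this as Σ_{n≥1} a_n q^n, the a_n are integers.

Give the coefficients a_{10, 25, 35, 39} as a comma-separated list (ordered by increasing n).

d|10:{10,5,2,1}  Σf=10+5+2+1=18
d|25:{1,5,25}  Σf=1+5+25=31
n=35: 35·1 7·5 5·7 1·35  f→[35+7+5+1]=48
[q^39] f(1)=1,f(3)=3,f(13)=13,f(39)=39 ⇒ 56

18, 31, 48, 56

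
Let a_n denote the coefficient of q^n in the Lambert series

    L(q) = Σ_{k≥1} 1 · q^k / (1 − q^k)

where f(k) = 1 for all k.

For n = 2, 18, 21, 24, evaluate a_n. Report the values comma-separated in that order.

2, 6, 4, 8

q^2  k|2↦f(k): 2:1 1:1  a_2=2
[q^18] f(18)=1,f(9)=1,f(6)=1,f(3)=1,f(2)=1,f(1)=1 ⇒ 6
[q^21] f(21)=1,f(7)=1,f(3)=1,f(1)=1 ⇒ 4
[q^24] f(24)=1,f(12)=1,f(8)=1,f(6)=1,f(4)=1,f(3)=1,f(2)=1,f(1)=1 ⇒ 8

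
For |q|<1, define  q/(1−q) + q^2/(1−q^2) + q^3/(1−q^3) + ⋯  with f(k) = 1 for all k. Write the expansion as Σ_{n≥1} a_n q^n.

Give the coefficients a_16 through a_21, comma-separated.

5, 2, 6, 2, 6, 4

q^16  k|16↦f(k): 16:1 8:1 4:1 2:1 1:1  a_16=5
n=17: 1·17 17·1  f→[1+1]=2
d|18:{1,2,3,6,9,18}  Σf=1+1+1+1+1+1=6
d|19:{1,19}  Σf=1+1=2
d|20:{20,10,5,4,2,1}  Σf=1+1+1+1+1+1=6
n=21: 1·21 3·7 7·3 21·1  f→[1+1+1+1]=4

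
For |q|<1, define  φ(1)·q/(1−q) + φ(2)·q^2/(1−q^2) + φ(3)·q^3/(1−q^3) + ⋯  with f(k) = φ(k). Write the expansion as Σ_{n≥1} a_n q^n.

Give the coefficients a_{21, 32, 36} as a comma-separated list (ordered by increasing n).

n=21: 21·1 7·3 3·7 1·21  φ→[12+6+2+1]=21
q^32  k|32↦φ(k): 1:1 2:1 4:2 8:4 16:8 32:16  a_32=32
q^36  k|36↦φ(k): 36:12 18:6 12:4 9:6 6:2 4:2 3:2 2:1 1:1  a_36=36

21, 32, 36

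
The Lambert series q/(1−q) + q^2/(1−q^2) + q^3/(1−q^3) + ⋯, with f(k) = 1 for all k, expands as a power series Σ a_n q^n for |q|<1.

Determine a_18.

n=18: 1·18 2·9 3·6 6·3 9·2 18·1  f→[1+1+1+1+1+1]=6

a_18 = 6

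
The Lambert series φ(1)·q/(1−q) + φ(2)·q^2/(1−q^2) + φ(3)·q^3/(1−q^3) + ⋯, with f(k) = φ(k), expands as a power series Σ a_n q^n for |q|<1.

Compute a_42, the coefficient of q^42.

[q^42] φ(1)=1,φ(2)=1,φ(3)=2,φ(6)=2,φ(7)=6,φ(14)=6,φ(21)=12,φ(42)=12 ⇒ 42

a_42 = 42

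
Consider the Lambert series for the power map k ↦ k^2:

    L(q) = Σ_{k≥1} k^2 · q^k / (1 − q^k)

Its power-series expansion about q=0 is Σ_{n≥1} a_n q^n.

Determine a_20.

[q^20] f(1)=1,f(2)=4,f(4)=16,f(5)=25,f(10)=100,f(20)=400 ⇒ 546

a_20 = 546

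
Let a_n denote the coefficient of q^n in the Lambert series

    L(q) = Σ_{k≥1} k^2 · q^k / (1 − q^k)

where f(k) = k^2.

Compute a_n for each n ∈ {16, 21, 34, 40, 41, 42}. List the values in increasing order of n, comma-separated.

341, 500, 1450, 2210, 1682, 2500

d|16:{1,2,4,8,16}  Σf=1+4+16+64+256=341
q^21  k|21↦f(k): 21:441 7:49 3:9 1:1  a_21=500
q^34  k|34↦f(k): 1:1 2:4 17:289 34:1156  a_34=1450
n=40: 1·40 2·20 4·10 5·8 8·5 10·4 20·2 40·1  f→[1+4+16+25+64+100+400+1600]=2210
n=41: 41·1 1·41  f→[1681+1]=1682
q^42  k|42↦f(k): 42:1764 21:441 14:196 7:49 6:36 3:9 2:4 1:1  a_42=2500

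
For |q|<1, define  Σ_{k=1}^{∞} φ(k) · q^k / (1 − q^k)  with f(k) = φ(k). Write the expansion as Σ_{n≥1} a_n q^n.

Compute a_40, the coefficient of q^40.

q^40  k|40↦φ(k): 1:1 2:1 4:2 5:4 8:4 10:4 20:8 40:16  a_40=40

a_40 = 40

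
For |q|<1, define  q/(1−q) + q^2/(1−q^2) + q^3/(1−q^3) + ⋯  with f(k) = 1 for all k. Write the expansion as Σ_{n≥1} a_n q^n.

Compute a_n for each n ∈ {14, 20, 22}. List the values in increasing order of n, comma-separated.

4, 6, 4

d|14:{14,7,2,1}  Σf=1+1+1+1=4
[q^20] f(20)=1,f(10)=1,f(5)=1,f(4)=1,f(2)=1,f(1)=1 ⇒ 6
q^22  k|22↦f(k): 22:1 11:1 2:1 1:1  a_22=4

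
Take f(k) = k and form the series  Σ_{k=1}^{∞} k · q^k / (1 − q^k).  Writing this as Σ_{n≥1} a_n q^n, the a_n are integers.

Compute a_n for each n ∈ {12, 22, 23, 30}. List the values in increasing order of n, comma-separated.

d|12:{12,6,4,3,2,1}  Σf=12+6+4+3+2+1=28
d|22:{22,11,2,1}  Σf=22+11+2+1=36
[q^23] f(1)=1,f(23)=23 ⇒ 24
n=30: 30·1 15·2 10·3 6·5 5·6 3·10 2·15 1·30  f→[30+15+10+6+5+3+2+1]=72

28, 36, 24, 72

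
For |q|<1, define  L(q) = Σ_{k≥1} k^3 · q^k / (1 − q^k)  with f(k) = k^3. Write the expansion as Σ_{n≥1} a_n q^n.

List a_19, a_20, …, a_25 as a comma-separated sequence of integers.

6860, 9198, 9632, 11988, 12168, 16380, 15751

q^19  k|19↦f(k): 19:6859 1:1  a_19=6860
[q^20] f(20)=8000,f(10)=1000,f(5)=125,f(4)=64,f(2)=8,f(1)=1 ⇒ 9198
q^21  k|21↦f(k): 1:1 3:27 7:343 21:9261  a_21=9632
[q^22] f(1)=1,f(2)=8,f(11)=1331,f(22)=10648 ⇒ 11988
q^23  k|23↦f(k): 23:12167 1:1  a_23=12168
n=24: 24·1 12·2 8·3 6·4 4·6 3·8 2·12 1·24  f→[13824+1728+512+216+64+27+8+1]=16380
[q^25] f(25)=15625,f(5)=125,f(1)=1 ⇒ 15751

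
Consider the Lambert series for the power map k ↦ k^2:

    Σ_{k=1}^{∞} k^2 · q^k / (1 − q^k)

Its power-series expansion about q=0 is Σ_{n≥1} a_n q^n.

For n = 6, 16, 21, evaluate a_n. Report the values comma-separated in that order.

n=6: 6·1 3·2 2·3 1·6  f→[36+9+4+1]=50
q^16  k|16↦f(k): 16:256 8:64 4:16 2:4 1:1  a_16=341
n=21: 21·1 7·3 3·7 1·21  f→[441+49+9+1]=500

50, 341, 500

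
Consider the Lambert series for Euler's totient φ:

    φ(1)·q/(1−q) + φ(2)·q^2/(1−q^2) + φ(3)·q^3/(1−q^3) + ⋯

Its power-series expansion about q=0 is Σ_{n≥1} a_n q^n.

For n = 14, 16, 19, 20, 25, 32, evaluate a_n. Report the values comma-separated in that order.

d|14:{14,7,2,1}  Σφ=6+6+1+1=14
d|16:{1,2,4,8,16}  Σφ=1+1+2+4+8=16
q^19  k|19↦φ(k): 19:18 1:1  a_19=19
q^20  k|20↦φ(k): 1:1 2:1 4:2 5:4 10:4 20:8  a_20=20
d|25:{25,5,1}  Σφ=20+4+1=25
q^32  k|32↦φ(k): 32:16 16:8 8:4 4:2 2:1 1:1  a_32=32

14, 16, 19, 20, 25, 32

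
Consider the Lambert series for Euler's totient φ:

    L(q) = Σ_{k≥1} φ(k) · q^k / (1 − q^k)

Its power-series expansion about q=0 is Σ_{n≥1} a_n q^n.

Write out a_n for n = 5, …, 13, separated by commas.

[q^5] φ(1)=1,φ(5)=4 ⇒ 5
n=6: 1·6 2·3 3·2 6·1  φ→[1+1+2+2]=6
n=7: 7·1 1·7  φ→[6+1]=7
n=8: 1·8 2·4 4·2 8·1  φ→[1+1+2+4]=8
[q^9] φ(9)=6,φ(3)=2,φ(1)=1 ⇒ 9
n=10: 1·10 2·5 5·2 10·1  φ→[1+1+4+4]=10
q^11  k|11↦φ(k): 11:10 1:1  a_11=11
[q^12] φ(1)=1,φ(2)=1,φ(3)=2,φ(4)=2,φ(6)=2,φ(12)=4 ⇒ 12
d|13:{1,13}  Σφ=1+12=13

5, 6, 7, 8, 9, 10, 11, 12, 13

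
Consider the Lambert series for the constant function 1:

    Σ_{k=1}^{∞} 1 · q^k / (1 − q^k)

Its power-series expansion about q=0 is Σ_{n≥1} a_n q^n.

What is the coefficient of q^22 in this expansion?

d|22:{22,11,2,1}  Σf=1+1+1+1=4

a_22 = 4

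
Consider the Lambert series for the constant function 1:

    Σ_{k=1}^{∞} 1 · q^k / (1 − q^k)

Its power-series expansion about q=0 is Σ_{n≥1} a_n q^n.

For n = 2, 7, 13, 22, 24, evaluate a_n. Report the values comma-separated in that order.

2, 2, 2, 4, 8

n=2: 1·2 2·1  f→[1+1]=2
d|7:{1,7}  Σf=1+1=2
q^13  k|13↦f(k): 13:1 1:1  a_13=2
q^22  k|22↦f(k): 1:1 2:1 11:1 22:1  a_22=4
d|24:{24,12,8,6,4,3,2,1}  Σf=1+1+1+1+1+1+1+1=8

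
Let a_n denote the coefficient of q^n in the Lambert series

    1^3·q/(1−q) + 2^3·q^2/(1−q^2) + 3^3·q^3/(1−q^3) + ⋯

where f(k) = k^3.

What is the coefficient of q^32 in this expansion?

d|32:{32,16,8,4,2,1}  Σf=32768+4096+512+64+8+1=37449

a_32 = 37449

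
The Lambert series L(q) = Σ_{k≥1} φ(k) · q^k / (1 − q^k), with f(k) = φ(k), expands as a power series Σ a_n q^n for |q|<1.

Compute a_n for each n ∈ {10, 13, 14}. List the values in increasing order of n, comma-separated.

n=10: 10·1 5·2 2·5 1·10  φ→[4+4+1+1]=10
q^13  k|13↦φ(k): 13:12 1:1  a_13=13
q^14  k|14↦φ(k): 1:1 2:1 7:6 14:6  a_14=14

10, 13, 14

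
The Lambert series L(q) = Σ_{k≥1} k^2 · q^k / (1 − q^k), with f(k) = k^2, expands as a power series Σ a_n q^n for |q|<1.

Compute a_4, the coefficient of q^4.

[q^4] f(4)=16,f(2)=4,f(1)=1 ⇒ 21

a_4 = 21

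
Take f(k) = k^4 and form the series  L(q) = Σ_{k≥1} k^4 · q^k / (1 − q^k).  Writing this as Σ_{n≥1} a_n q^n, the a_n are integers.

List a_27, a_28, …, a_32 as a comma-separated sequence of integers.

538084, 655746, 707282, 872644, 923522, 1118481

[q^27] f(27)=531441,f(9)=6561,f(3)=81,f(1)=1 ⇒ 538084
[q^28] f(28)=614656,f(14)=38416,f(7)=2401,f(4)=256,f(2)=16,f(1)=1 ⇒ 655746
q^29  k|29↦f(k): 1:1 29:707281  a_29=707282
[q^30] f(1)=1,f(2)=16,f(3)=81,f(5)=625,f(6)=1296,f(10)=10000,f(15)=50625,f(30)=810000 ⇒ 872644
d|31:{31,1}  Σf=923521+1=923522
[q^32] f(32)=1048576,f(16)=65536,f(8)=4096,f(4)=256,f(2)=16,f(1)=1 ⇒ 1118481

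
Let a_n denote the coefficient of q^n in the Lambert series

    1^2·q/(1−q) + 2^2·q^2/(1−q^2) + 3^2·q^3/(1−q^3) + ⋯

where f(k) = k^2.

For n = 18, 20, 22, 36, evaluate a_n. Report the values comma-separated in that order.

n=18: 18·1 9·2 6·3 3·6 2·9 1·18  f→[324+81+36+9+4+1]=455
d|20:{1,2,4,5,10,20}  Σf=1+4+16+25+100+400=546
n=22: 22·1 11·2 2·11 1·22  f→[484+121+4+1]=610
d|36:{1,2,3,4,6,9,12,18,36}  Σf=1+4+9+16+36+81+144+324+1296=1911

455, 546, 610, 1911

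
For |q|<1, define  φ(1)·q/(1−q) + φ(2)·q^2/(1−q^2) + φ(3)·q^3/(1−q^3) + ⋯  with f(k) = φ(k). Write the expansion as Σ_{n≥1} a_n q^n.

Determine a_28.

q^28  k|28↦φ(k): 28:12 14:6 7:6 4:2 2:1 1:1  a_28=28

a_28 = 28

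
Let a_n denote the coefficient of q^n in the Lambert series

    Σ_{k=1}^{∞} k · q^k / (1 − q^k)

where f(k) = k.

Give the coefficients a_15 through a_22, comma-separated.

q^15  k|15↦f(k): 15:15 5:5 3:3 1:1  a_15=24
n=16: 1·16 2·8 4·4 8·2 16·1  f→[1+2+4+8+16]=31
n=17: 1·17 17·1  f→[1+17]=18
[q^18] f(1)=1,f(2)=2,f(3)=3,f(6)=6,f(9)=9,f(18)=18 ⇒ 39
d|19:{1,19}  Σf=1+19=20
d|20:{20,10,5,4,2,1}  Σf=20+10+5+4+2+1=42
q^21  k|21↦f(k): 1:1 3:3 7:7 21:21  a_21=32
q^22  k|22↦f(k): 1:1 2:2 11:11 22:22  a_22=36

24, 31, 18, 39, 20, 42, 32, 36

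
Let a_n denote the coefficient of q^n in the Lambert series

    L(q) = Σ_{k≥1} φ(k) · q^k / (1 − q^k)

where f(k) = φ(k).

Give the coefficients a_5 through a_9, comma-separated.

n=5: 5·1 1·5  φ→[4+1]=5
[q^6] φ(6)=2,φ(3)=2,φ(2)=1,φ(1)=1 ⇒ 6
d|7:{7,1}  Σφ=6+1=7
q^8  k|8↦φ(k): 8:4 4:2 2:1 1:1  a_8=8
n=9: 1·9 3·3 9·1  φ→[1+2+6]=9

5, 6, 7, 8, 9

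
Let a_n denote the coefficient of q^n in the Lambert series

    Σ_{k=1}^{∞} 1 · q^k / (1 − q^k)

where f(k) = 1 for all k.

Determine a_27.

q^27  k|27↦f(k): 1:1 3:1 9:1 27:1  a_27=4

a_27 = 4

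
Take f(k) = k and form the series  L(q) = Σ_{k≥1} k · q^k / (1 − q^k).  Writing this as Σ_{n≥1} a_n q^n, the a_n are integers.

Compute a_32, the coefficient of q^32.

q^32  k|32↦f(k): 1:1 2:2 4:4 8:8 16:16 32:32  a_32=63

a_32 = 63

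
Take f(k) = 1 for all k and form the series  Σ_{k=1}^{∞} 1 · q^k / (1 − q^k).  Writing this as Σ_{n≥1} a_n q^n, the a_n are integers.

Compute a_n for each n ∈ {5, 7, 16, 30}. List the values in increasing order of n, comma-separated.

n=5: 1·5 5·1  f→[1+1]=2
[q^7] f(1)=1,f(7)=1 ⇒ 2
n=16: 16·1 8·2 4·4 2·8 1·16  f→[1+1+1+1+1]=5
d|30:{1,2,3,5,6,10,15,30}  Σf=1+1+1+1+1+1+1+1=8

2, 2, 5, 8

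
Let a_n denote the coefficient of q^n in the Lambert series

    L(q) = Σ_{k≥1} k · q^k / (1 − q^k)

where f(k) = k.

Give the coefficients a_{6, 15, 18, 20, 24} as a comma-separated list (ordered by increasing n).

n=6: 1·6 2·3 3·2 6·1  f→[1+2+3+6]=12
q^15  k|15↦f(k): 1:1 3:3 5:5 15:15  a_15=24
d|18:{18,9,6,3,2,1}  Σf=18+9+6+3+2+1=39
q^20  k|20↦f(k): 20:20 10:10 5:5 4:4 2:2 1:1  a_20=42
n=24: 1·24 2·12 3·8 4·6 6·4 8·3 12·2 24·1  f→[1+2+3+4+6+8+12+24]=60

12, 24, 39, 42, 60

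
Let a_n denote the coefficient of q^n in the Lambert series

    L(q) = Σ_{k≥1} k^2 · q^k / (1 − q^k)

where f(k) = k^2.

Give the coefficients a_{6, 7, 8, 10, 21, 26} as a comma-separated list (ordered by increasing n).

50, 50, 85, 130, 500, 850

d|6:{6,3,2,1}  Σf=36+9+4+1=50
q^7  k|7↦f(k): 7:49 1:1  a_7=50
[q^8] f(1)=1,f(2)=4,f(4)=16,f(8)=64 ⇒ 85
[q^10] f(10)=100,f(5)=25,f(2)=4,f(1)=1 ⇒ 130
[q^21] f(1)=1,f(3)=9,f(7)=49,f(21)=441 ⇒ 500
n=26: 26·1 13·2 2·13 1·26  f→[676+169+4+1]=850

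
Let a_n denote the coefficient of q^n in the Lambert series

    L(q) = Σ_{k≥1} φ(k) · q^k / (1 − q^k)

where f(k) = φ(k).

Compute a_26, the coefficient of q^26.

d|26:{26,13,2,1}  Σφ=12+12+1+1=26

a_26 = 26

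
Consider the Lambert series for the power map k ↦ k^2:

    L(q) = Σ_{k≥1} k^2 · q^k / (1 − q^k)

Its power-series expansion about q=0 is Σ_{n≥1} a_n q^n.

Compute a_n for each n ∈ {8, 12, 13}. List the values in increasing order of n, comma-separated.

n=8: 1·8 2·4 4·2 8·1  f→[1+4+16+64]=85
n=12: 1·12 2·6 3·4 4·3 6·2 12·1  f→[1+4+9+16+36+144]=210
n=13: 1·13 13·1  f→[1+169]=170

85, 210, 170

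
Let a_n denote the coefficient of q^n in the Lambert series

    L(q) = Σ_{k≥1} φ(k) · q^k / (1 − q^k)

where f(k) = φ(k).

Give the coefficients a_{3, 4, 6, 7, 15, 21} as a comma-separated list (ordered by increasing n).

n=3: 1·3 3·1  φ→[1+2]=3
[q^4] φ(1)=1,φ(2)=1,φ(4)=2 ⇒ 4
q^6  k|6↦φ(k): 1:1 2:1 3:2 6:2  a_6=6
q^7  k|7↦φ(k): 7:6 1:1  a_7=7
d|15:{15,5,3,1}  Σφ=8+4+2+1=15
[q^21] φ(21)=12,φ(7)=6,φ(3)=2,φ(1)=1 ⇒ 21

3, 4, 6, 7, 15, 21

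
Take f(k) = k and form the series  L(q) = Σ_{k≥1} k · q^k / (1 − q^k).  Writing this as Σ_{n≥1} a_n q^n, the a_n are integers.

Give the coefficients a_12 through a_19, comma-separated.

28, 14, 24, 24, 31, 18, 39, 20

d|12:{12,6,4,3,2,1}  Σf=12+6+4+3+2+1=28
q^13  k|13↦f(k): 13:13 1:1  a_13=14
[q^14] f(1)=1,f(2)=2,f(7)=7,f(14)=14 ⇒ 24
q^15  k|15↦f(k): 15:15 5:5 3:3 1:1  a_15=24
d|16:{16,8,4,2,1}  Σf=16+8+4+2+1=31
[q^17] f(17)=17,f(1)=1 ⇒ 18
[q^18] f(1)=1,f(2)=2,f(3)=3,f(6)=6,f(9)=9,f(18)=18 ⇒ 39
d|19:{19,1}  Σf=19+1=20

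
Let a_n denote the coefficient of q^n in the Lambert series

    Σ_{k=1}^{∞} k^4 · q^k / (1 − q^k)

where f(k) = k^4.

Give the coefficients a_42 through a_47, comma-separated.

[q^42] f(1)=1,f(2)=16,f(3)=81,f(6)=1296,f(7)=2401,f(14)=38416,f(21)=194481,f(42)=3111696 ⇒ 3348388
q^43  k|43↦f(k): 1:1 43:3418801  a_43=3418802
q^44  k|44↦f(k): 44:3748096 22:234256 11:14641 4:256 2:16 1:1  a_44=3997266
[q^45] f(45)=4100625,f(15)=50625,f(9)=6561,f(5)=625,f(3)=81,f(1)=1 ⇒ 4158518
q^46  k|46↦f(k): 1:1 2:16 23:279841 46:4477456  a_46=4757314
[q^47] f(1)=1,f(47)=4879681 ⇒ 4879682

3348388, 3418802, 3997266, 4158518, 4757314, 4879682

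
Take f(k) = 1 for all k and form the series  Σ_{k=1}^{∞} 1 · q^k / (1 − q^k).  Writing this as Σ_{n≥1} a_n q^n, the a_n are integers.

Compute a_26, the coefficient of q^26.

[q^26] f(26)=1,f(13)=1,f(2)=1,f(1)=1 ⇒ 4

a_26 = 4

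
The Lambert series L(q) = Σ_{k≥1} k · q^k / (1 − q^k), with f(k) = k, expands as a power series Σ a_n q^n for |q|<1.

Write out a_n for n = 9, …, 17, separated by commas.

[q^9] f(9)=9,f(3)=3,f(1)=1 ⇒ 13
q^10  k|10↦f(k): 10:10 5:5 2:2 1:1  a_10=18
[q^11] f(11)=11,f(1)=1 ⇒ 12
[q^12] f(12)=12,f(6)=6,f(4)=4,f(3)=3,f(2)=2,f(1)=1 ⇒ 28
[q^13] f(1)=1,f(13)=13 ⇒ 14
[q^14] f(1)=1,f(2)=2,f(7)=7,f(14)=14 ⇒ 24
d|15:{1,3,5,15}  Σf=1+3+5+15=24
[q^16] f(16)=16,f(8)=8,f(4)=4,f(2)=2,f(1)=1 ⇒ 31
[q^17] f(17)=17,f(1)=1 ⇒ 18

13, 18, 12, 28, 14, 24, 24, 31, 18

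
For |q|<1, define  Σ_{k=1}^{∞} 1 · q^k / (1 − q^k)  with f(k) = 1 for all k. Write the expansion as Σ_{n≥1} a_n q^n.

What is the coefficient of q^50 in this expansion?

a_50 = 6

n=50: 50·1 25·2 10·5 5·10 2·25 1·50  f→[1+1+1+1+1+1]=6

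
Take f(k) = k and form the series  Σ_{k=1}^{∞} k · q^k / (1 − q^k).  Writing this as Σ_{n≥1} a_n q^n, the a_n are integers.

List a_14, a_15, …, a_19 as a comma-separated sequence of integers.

24, 24, 31, 18, 39, 20

q^14  k|14↦f(k): 14:14 7:7 2:2 1:1  a_14=24
n=15: 15·1 5·3 3·5 1·15  f→[15+5+3+1]=24
n=16: 16·1 8·2 4·4 2·8 1·16  f→[16+8+4+2+1]=31
d|17:{1,17}  Σf=1+17=18
d|18:{18,9,6,3,2,1}  Σf=18+9+6+3+2+1=39
d|19:{19,1}  Σf=19+1=20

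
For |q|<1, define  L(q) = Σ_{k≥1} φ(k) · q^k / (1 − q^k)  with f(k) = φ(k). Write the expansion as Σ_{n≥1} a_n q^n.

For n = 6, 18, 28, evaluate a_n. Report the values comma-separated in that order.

q^6  k|6↦φ(k): 6:2 3:2 2:1 1:1  a_6=6
d|18:{1,2,3,6,9,18}  Σφ=1+1+2+2+6+6=18
d|28:{28,14,7,4,2,1}  Σφ=12+6+6+2+1+1=28

6, 18, 28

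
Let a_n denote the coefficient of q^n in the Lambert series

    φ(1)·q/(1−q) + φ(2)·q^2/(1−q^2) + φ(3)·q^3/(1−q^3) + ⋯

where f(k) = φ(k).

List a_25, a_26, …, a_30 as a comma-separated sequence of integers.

q^25  k|25↦φ(k): 1:1 5:4 25:20  a_25=25
d|26:{1,2,13,26}  Σφ=1+1+12+12=26
q^27  k|27↦φ(k): 1:1 3:2 9:6 27:18  a_27=27
q^28  k|28↦φ(k): 28:12 14:6 7:6 4:2 2:1 1:1  a_28=28
[q^29] φ(1)=1,φ(29)=28 ⇒ 29
[q^30] φ(30)=8,φ(15)=8,φ(10)=4,φ(6)=2,φ(5)=4,φ(3)=2,φ(2)=1,φ(1)=1 ⇒ 30

25, 26, 27, 28, 29, 30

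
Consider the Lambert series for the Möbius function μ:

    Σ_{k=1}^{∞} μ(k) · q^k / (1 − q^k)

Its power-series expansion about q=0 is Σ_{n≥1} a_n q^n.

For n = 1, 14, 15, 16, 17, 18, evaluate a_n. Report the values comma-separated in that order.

q^1  k|1↦μ(k): 1:1  a_1=1
q^14  k|14↦μ(k): 1:1 2:-1 7:-1 14:1  a_14=0
d|15:{15,5,3,1}  Σμ=1+(-1)+(-1)+1=0
d|16:{16,8,4,2,1}  Σμ=0+0+0+(-1)+1=0
q^17  k|17↦μ(k): 1:1 17:-1  a_17=0
[q^18] μ(18)=0,μ(9)=0,μ(6)=1,μ(3)=-1,μ(2)=-1,μ(1)=1 ⇒ 0

1, 0, 0, 0, 0, 0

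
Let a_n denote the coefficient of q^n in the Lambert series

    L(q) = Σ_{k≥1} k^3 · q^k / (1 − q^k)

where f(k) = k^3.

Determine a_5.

a_5 = 126

d|5:{1,5}  Σf=1+125=126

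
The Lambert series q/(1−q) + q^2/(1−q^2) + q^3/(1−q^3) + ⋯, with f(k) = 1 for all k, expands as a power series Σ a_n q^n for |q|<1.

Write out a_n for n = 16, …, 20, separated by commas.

5, 2, 6, 2, 6

n=16: 16·1 8·2 4·4 2·8 1·16  f→[1+1+1+1+1]=5
[q^17] f(1)=1,f(17)=1 ⇒ 2
d|18:{18,9,6,3,2,1}  Σf=1+1+1+1+1+1=6
n=19: 19·1 1·19  f→[1+1]=2
q^20  k|20↦f(k): 1:1 2:1 4:1 5:1 10:1 20:1  a_20=6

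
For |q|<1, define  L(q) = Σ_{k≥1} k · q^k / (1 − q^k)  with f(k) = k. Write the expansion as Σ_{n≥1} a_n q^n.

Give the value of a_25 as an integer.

a_25 = 31

q^25  k|25↦f(k): 1:1 5:5 25:25  a_25=31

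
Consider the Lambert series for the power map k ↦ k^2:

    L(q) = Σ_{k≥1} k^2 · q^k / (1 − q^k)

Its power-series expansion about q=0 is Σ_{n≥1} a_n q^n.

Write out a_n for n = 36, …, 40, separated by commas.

n=36: 36·1 18·2 12·3 9·4 6·6 4·9 3·12 2·18 1·36  f→[1296+324+144+81+36+16+9+4+1]=1911
q^37  k|37↦f(k): 37:1369 1:1  a_37=1370
q^38  k|38↦f(k): 38:1444 19:361 2:4 1:1  a_38=1810
d|39:{1,3,13,39}  Σf=1+9+169+1521=1700
q^40  k|40↦f(k): 1:1 2:4 4:16 5:25 8:64 10:100 20:400 40:1600  a_40=2210

1911, 1370, 1810, 1700, 2210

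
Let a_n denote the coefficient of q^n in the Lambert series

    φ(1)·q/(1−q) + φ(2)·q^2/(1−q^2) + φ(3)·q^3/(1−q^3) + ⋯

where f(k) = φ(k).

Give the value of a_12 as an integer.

n=12: 12·1 6·2 4·3 3·4 2·6 1·12  φ→[4+2+2+2+1+1]=12

a_12 = 12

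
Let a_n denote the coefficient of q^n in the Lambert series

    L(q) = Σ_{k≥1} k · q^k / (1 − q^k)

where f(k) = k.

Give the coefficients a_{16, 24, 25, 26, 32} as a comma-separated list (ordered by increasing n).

[q^16] f(16)=16,f(8)=8,f(4)=4,f(2)=2,f(1)=1 ⇒ 31
q^24  k|24↦f(k): 24:24 12:12 8:8 6:6 4:4 3:3 2:2 1:1  a_24=60
n=25: 1·25 5·5 25·1  f→[1+5+25]=31
n=26: 26·1 13·2 2·13 1·26  f→[26+13+2+1]=42
[q^32] f(1)=1,f(2)=2,f(4)=4,f(8)=8,f(16)=16,f(32)=32 ⇒ 63

31, 60, 31, 42, 63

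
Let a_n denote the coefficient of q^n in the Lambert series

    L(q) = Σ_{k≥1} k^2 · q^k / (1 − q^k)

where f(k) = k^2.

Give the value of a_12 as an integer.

a_12 = 210

n=12: 1·12 2·6 3·4 4·3 6·2 12·1  f→[1+4+9+16+36+144]=210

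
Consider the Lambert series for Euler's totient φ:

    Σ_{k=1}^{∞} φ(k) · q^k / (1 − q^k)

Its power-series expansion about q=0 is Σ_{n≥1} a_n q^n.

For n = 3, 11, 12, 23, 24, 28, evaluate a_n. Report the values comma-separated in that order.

d|3:{3,1}  Σφ=2+1=3
q^11  k|11↦φ(k): 1:1 11:10  a_11=11
[q^12] φ(1)=1,φ(2)=1,φ(3)=2,φ(4)=2,φ(6)=2,φ(12)=4 ⇒ 12
d|23:{1,23}  Σφ=1+22=23
q^24  k|24↦φ(k): 1:1 2:1 3:2 4:2 6:2 8:4 12:4 24:8  a_24=24
d|28:{28,14,7,4,2,1}  Σφ=12+6+6+2+1+1=28

3, 11, 12, 23, 24, 28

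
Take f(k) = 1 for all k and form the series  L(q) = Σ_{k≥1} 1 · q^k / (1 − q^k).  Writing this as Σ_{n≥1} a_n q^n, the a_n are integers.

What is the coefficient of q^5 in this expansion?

d|5:{1,5}  Σf=1+1=2

a_5 = 2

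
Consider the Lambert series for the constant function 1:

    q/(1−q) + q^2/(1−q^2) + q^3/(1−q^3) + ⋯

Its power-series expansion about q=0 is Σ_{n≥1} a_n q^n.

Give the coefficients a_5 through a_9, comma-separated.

2, 4, 2, 4, 3

n=5: 1·5 5·1  f→[1+1]=2
q^6  k|6↦f(k): 6:1 3:1 2:1 1:1  a_6=4
d|7:{1,7}  Σf=1+1=2
q^8  k|8↦f(k): 8:1 4:1 2:1 1:1  a_8=4
[q^9] f(1)=1,f(3)=1,f(9)=1 ⇒ 3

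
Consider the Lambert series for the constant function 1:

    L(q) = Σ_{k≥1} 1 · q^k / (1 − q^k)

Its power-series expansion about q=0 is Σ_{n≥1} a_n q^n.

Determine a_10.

a_10 = 4

[q^10] f(10)=1,f(5)=1,f(2)=1,f(1)=1 ⇒ 4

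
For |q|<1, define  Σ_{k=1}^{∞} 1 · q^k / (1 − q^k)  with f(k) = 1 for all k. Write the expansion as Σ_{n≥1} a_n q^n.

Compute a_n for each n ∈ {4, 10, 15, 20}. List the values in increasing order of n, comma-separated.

3, 4, 4, 6

[q^4] f(1)=1,f(2)=1,f(4)=1 ⇒ 3
q^10  k|10↦f(k): 1:1 2:1 5:1 10:1  a_10=4
[q^15] f(1)=1,f(3)=1,f(5)=1,f(15)=1 ⇒ 4
n=20: 20·1 10·2 5·4 4·5 2·10 1·20  f→[1+1+1+1+1+1]=6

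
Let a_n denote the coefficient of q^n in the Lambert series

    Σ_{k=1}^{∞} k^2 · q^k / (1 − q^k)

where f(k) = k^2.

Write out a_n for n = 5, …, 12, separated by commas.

26, 50, 50, 85, 91, 130, 122, 210

n=5: 1·5 5·1  f→[1+25]=26
n=6: 6·1 3·2 2·3 1·6  f→[36+9+4+1]=50
q^7  k|7↦f(k): 7:49 1:1  a_7=50
d|8:{1,2,4,8}  Σf=1+4+16+64=85
[q^9] f(9)=81,f(3)=9,f(1)=1 ⇒ 91
q^10  k|10↦f(k): 1:1 2:4 5:25 10:100  a_10=130
n=11: 11·1 1·11  f→[121+1]=122
n=12: 1·12 2·6 3·4 4·3 6·2 12·1  f→[1+4+9+16+36+144]=210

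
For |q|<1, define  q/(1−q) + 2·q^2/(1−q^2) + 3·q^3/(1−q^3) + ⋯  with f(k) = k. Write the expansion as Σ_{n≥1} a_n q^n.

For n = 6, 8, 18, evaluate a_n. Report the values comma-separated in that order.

12, 15, 39

n=6: 6·1 3·2 2·3 1·6  f→[6+3+2+1]=12
q^8  k|8↦f(k): 8:8 4:4 2:2 1:1  a_8=15
d|18:{1,2,3,6,9,18}  Σf=1+2+3+6+9+18=39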